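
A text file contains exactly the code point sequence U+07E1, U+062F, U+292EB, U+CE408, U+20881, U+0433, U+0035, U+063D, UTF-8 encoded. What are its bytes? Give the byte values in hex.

U+07E1: 2-byte form → DF A1.
U+062F: 2-byte form → D8 AF.
U+292EB: 4-byte form → F0 A9 8B AB.
U+CE408: 4-byte form → F3 8E 90 88.
U+20881: 4-byte form → F0 A0 A2 81.
U+0433: 2-byte form → D0 B3.
U+0035: 1-byte form → 35.
U+063D: 2-byte form → D8 BD.
Concatenated (21 bytes): DF A1 D8 AF F0 A9 8B AB F3 8E 90 88 F0 A0 A2 81 D0 B3 35 D8 BD.

DF A1 D8 AF F0 A9 8B AB F3 8E 90 88 F0 A0 A2 81 D0 B3 35 D8 BD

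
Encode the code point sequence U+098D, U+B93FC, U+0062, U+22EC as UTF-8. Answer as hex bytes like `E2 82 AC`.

U+098D: 3-byte form → E0 A6 8D.
U+B93FC: 4-byte form → F2 B9 8F BC.
U+0062: 1-byte form → 62.
U+22EC: 3-byte form → E2 8B AC.
Concatenated (11 bytes): E0 A6 8D F2 B9 8F BC 62 E2 8B AC.

E0 A6 8D F2 B9 8F BC 62 E2 8B AC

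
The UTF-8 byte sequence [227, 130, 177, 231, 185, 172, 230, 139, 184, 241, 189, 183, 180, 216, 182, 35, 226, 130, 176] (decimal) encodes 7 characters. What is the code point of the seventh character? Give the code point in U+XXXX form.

U+20B0

Offset 0: leading byte 0xE3 = 11100011 → 3-byte char #1 = E3 82 B1.
Offset 3: leading byte 0xE7 = 11100111 → 3-byte char #2 = E7 B9 AC.
Offset 6: leading byte 0xE6 = 11100110 → 3-byte char #3 = E6 8B B8.
Offset 9: leading byte 0xF1 = 11110001 → 4-byte char #4 = F1 BD B7 B4.
Offset 13: leading byte 0xD8 = 11011000 → 2-byte char #5 = D8 B6.
Offset 15: leading byte 0x23 = 00100011 → 1-byte char #6 = 23.
Offset 16: leading byte 0xE2 = 11100010 → 3-byte char #7 = E2 82 B0.
Leading byte 0xE2 = 11100010 matches 1110xxxx → 3-byte sequence.
Byte 1: 0xE2 = 11100010, payload 0010 (4 bits).
Byte 2: 0x82 = 10000010 (10xxxxxx ✓), payload 000010.
Byte 3: 0xB0 = 10110000 (10xxxxxx ✓), payload 110000.
Concatenate: 0010000010110000 = 0x20B0 (16 bits → U+20B0).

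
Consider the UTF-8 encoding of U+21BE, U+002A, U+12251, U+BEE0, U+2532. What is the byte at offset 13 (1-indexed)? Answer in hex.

0x94

1-indexed offset 13 is 0-indexed offset 12.
U+21BE → 3-byte form E2 86 BE at offsets 0–2.
U+002A → 1-byte form 2A at offsets 3–3.
U+12251 → 4-byte form F0 92 89 91 at offsets 4–7.
U+BEE0 → 3-byte form EB BB A0 at offsets 8–10.
U+2532 → 3-byte form E2 94 B2 at offsets 11–13.
Offset 12 falls in char 5's range; it's byte 2 of E2 94 B2 = 0x94.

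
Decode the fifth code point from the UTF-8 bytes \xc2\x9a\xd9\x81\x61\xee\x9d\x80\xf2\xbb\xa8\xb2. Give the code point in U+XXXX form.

Offset 0: leading byte 0xC2 = 11000010 → 2-byte char #1 = C2 9A.
Offset 2: leading byte 0xD9 = 11011001 → 2-byte char #2 = D9 81.
Offset 4: leading byte 0x61 = 01100001 → 1-byte char #3 = 61.
Offset 5: leading byte 0xEE = 11101110 → 3-byte char #4 = EE 9D 80.
Offset 8: leading byte 0xF2 = 11110010 → 4-byte char #5 = F2 BB A8 B2.
Leading byte 0xF2 = 11110010 matches 11110xxx → 4-byte sequence.
Byte 1: 0xF2 = 11110010, payload 010 (3 bits).
Byte 2: 0xBB = 10111011 (10xxxxxx ✓), payload 111011.
Byte 3: 0xA8 = 10101000 (10xxxxxx ✓), payload 101000.
Byte 4: 0xB2 = 10110010 (10xxxxxx ✓), payload 110010.
Concatenate: 010111011101000110010 = 0xBBA32 (21 bits → U+BBA32).

U+BBA32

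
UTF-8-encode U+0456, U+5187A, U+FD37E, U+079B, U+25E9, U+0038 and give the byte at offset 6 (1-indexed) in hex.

0xBA

1-indexed offset 6 is 0-indexed offset 5.
U+0456 → 2-byte form D1 96 at offsets 0–1.
U+5187A → 4-byte form F1 91 A1 BA at offsets 2–5.
Offset 5 falls in char 2's range; it's byte 4 of F1 91 A1 BA = 0xBA.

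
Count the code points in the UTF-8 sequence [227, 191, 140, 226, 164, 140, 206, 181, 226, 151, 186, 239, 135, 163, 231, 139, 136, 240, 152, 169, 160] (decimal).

7

Byte at offset 0: 0xE3 = 11100011 → 3-byte char (#1). Advance 3.
Byte at offset 3: 0xE2 = 11100010 → 3-byte char (#2). Advance 3.
Byte at offset 6: 0xCE = 11001110 → 2-byte char (#3). Advance 2.
Byte at offset 8: 0xE2 = 11100010 → 3-byte char (#4). Advance 3.
Byte at offset 11: 0xEF = 11101111 → 3-byte char (#5). Advance 3.
Byte at offset 14: 0xE7 = 11100111 → 3-byte char (#6). Advance 3.
Byte at offset 17: 0xF0 = 11110000 → 4-byte char (#7). Advance 4.
Reached end at offset 21 after 7 code points.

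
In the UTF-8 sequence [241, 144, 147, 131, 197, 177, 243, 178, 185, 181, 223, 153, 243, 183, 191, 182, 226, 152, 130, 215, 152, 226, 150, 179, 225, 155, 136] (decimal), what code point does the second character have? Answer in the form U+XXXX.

Offset 0: leading byte 0xF1 = 11110001 → 4-byte char #1 = F1 90 93 83.
Offset 4: leading byte 0xC5 = 11000101 → 2-byte char #2 = C5 B1.
Leading byte 0xC5 = 11000101 matches 110xxxxx → 2-byte sequence.
Byte 1: 0xC5 = 11000101, payload 00101 (5 bits).
Byte 2: 0xB1 = 10110001 (10xxxxxx ✓), payload 110001.
Concatenate: 00101110001 = 0x171 (11 bits → U+0171).

U+0171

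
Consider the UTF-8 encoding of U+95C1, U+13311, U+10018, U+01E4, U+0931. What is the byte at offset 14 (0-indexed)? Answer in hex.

U+95C1 → 3-byte form E9 97 81 at offsets 0–2.
U+13311 → 4-byte form F0 93 8C 91 at offsets 3–6.
U+10018 → 4-byte form F0 90 80 98 at offsets 7–10.
U+01E4 → 2-byte form C7 A4 at offsets 11–12.
U+0931 → 3-byte form E0 A4 B1 at offsets 13–15.
Offset 14 falls in char 5's range; it's byte 2 of E0 A4 B1 = 0xA4.

0xA4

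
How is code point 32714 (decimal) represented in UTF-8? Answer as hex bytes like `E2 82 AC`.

U+7FCA = 0x7FCA = 32714 decimal. In range U+0800–U+FFFF → 3-byte form: 1110xxxx 10xxxxxx 10xxxxxx.
Binary (16 bits): 0111111111001010.
Split 4+6+6: 0111 | 111111 | 001010.
Byte 1: 11100111 = 0xE7.
Byte 2: 10111111 = 0xBF.
Byte 3: 10001010 = 0x8A.

E7 BF 8A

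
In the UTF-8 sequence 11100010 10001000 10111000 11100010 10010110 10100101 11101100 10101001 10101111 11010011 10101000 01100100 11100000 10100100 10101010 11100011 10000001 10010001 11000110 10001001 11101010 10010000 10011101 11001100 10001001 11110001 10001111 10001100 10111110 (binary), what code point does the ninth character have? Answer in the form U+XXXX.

Offset 0: leading byte 0xE2 = 11100010 → 3-byte char #1 = E2 88 B8.
Offset 3: leading byte 0xE2 = 11100010 → 3-byte char #2 = E2 96 A5.
Offset 6: leading byte 0xEC = 11101100 → 3-byte char #3 = EC A9 AF.
Offset 9: leading byte 0xD3 = 11010011 → 2-byte char #4 = D3 A8.
Offset 11: leading byte 0x64 = 01100100 → 1-byte char #5 = 64.
Offset 12: leading byte 0xE0 = 11100000 → 3-byte char #6 = E0 A4 AA.
Offset 15: leading byte 0xE3 = 11100011 → 3-byte char #7 = E3 81 91.
Offset 18: leading byte 0xC6 = 11000110 → 2-byte char #8 = C6 89.
Offset 20: leading byte 0xEA = 11101010 → 3-byte char #9 = EA 90 9D.
Leading byte 0xEA = 11101010 matches 1110xxxx → 3-byte sequence.
Byte 1: 0xEA = 11101010, payload 1010 (4 bits).
Byte 2: 0x90 = 10010000 (10xxxxxx ✓), payload 010000.
Byte 3: 0x9D = 10011101 (10xxxxxx ✓), payload 011101.
Concatenate: 1010010000011101 = 0xA41D (16 bits → U+A41D).

U+A41D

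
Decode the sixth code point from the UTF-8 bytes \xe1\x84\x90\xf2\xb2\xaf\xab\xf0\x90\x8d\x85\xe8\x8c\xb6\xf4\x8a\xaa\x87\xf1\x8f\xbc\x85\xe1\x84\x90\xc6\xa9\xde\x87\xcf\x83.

U+4FF05

Offset 0: leading byte 0xE1 = 11100001 → 3-byte char #1 = E1 84 90.
Offset 3: leading byte 0xF2 = 11110010 → 4-byte char #2 = F2 B2 AF AB.
Offset 7: leading byte 0xF0 = 11110000 → 4-byte char #3 = F0 90 8D 85.
Offset 11: leading byte 0xE8 = 11101000 → 3-byte char #4 = E8 8C B6.
Offset 14: leading byte 0xF4 = 11110100 → 4-byte char #5 = F4 8A AA 87.
Offset 18: leading byte 0xF1 = 11110001 → 4-byte char #6 = F1 8F BC 85.
Leading byte 0xF1 = 11110001 matches 11110xxx → 4-byte sequence.
Byte 1: 0xF1 = 11110001, payload 001 (3 bits).
Byte 2: 0x8F = 10001111 (10xxxxxx ✓), payload 001111.
Byte 3: 0xBC = 10111100 (10xxxxxx ✓), payload 111100.
Byte 4: 0x85 = 10000101 (10xxxxxx ✓), payload 000101.
Concatenate: 001001111111100000101 = 0x4FF05 (21 bits → U+4FF05).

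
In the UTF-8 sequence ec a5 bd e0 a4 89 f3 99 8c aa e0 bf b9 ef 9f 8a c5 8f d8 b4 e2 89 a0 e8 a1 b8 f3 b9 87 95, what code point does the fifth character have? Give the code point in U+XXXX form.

U+F7CA

Offset 0: leading byte 0xEC = 11101100 → 3-byte char #1 = EC A5 BD.
Offset 3: leading byte 0xE0 = 11100000 → 3-byte char #2 = E0 A4 89.
Offset 6: leading byte 0xF3 = 11110011 → 4-byte char #3 = F3 99 8C AA.
Offset 10: leading byte 0xE0 = 11100000 → 3-byte char #4 = E0 BF B9.
Offset 13: leading byte 0xEF = 11101111 → 3-byte char #5 = EF 9F 8A.
Leading byte 0xEF = 11101111 matches 1110xxxx → 3-byte sequence.
Byte 1: 0xEF = 11101111, payload 1111 (4 bits).
Byte 2: 0x9F = 10011111 (10xxxxxx ✓), payload 011111.
Byte 3: 0x8A = 10001010 (10xxxxxx ✓), payload 001010.
Concatenate: 1111011111001010 = 0xF7CA (16 bits → U+F7CA).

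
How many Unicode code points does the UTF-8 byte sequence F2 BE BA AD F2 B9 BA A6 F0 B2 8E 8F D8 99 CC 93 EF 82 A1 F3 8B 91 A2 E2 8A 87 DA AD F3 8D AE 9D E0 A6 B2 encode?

11

Byte at offset 0: 0xF2 = 11110010 → 4-byte char (#1). Advance 4.
Byte at offset 4: 0xF2 = 11110010 → 4-byte char (#2). Advance 4.
Byte at offset 8: 0xF0 = 11110000 → 4-byte char (#3). Advance 4.
Byte at offset 12: 0xD8 = 11011000 → 2-byte char (#4). Advance 2.
Byte at offset 14: 0xCC = 11001100 → 2-byte char (#5). Advance 2.
Byte at offset 16: 0xEF = 11101111 → 3-byte char (#6). Advance 3.
Byte at offset 19: 0xF3 = 11110011 → 4-byte char (#7). Advance 4.
Byte at offset 23: 0xE2 = 11100010 → 3-byte char (#8). Advance 3.
Byte at offset 26: 0xDA = 11011010 → 2-byte char (#9). Advance 2.
Byte at offset 28: 0xF3 = 11110011 → 4-byte char (#10). Advance 4.
Byte at offset 32: 0xE0 = 11100000 → 3-byte char (#11). Advance 3.
Reached end at offset 35 after 11 code points.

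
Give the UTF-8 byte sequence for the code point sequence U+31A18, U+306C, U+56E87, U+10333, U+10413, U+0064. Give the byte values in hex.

F0 B1 A8 98 E3 81 AC F1 96 BA 87 F0 90 8C B3 F0 90 90 93 64

U+31A18: 4-byte form → F0 B1 A8 98.
U+306C: 3-byte form → E3 81 AC.
U+56E87: 4-byte form → F1 96 BA 87.
U+10333: 4-byte form → F0 90 8C B3.
U+10413: 4-byte form → F0 90 90 93.
U+0064: 1-byte form → 64.
Concatenated (20 bytes): F0 B1 A8 98 E3 81 AC F1 96 BA 87 F0 90 8C B3 F0 90 90 93 64.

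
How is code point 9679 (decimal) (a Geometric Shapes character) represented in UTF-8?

E2 97 8F

U+25CF = 0x25CF = 9679 decimal. In range U+0800–U+FFFF → 3-byte form: 1110xxxx 10xxxxxx 10xxxxxx.
Binary (16 bits): 0010010111001111.
Split 4+6+6: 0010 | 010111 | 001111.
Byte 1: 11100010 = 0xE2.
Byte 2: 10010111 = 0x97.
Byte 3: 10001111 = 0x8F.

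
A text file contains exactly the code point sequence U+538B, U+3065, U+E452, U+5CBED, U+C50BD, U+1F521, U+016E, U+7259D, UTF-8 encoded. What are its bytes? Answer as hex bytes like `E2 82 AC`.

U+538B: 3-byte form → E5 8E 8B.
U+3065: 3-byte form → E3 81 A5.
U+E452: 3-byte form → EE 91 92.
U+5CBED: 4-byte form → F1 9C AF AD.
U+C50BD: 4-byte form → F3 85 82 BD.
U+1F521: 4-byte form → F0 9F 94 A1.
U+016E: 2-byte form → C5 AE.
U+7259D: 4-byte form → F1 B2 96 9D.
Concatenated (27 bytes): E5 8E 8B E3 81 A5 EE 91 92 F1 9C AF AD F3 85 82 BD F0 9F 94 A1 C5 AE F1 B2 96 9D.

E5 8E 8B E3 81 A5 EE 91 92 F1 9C AF AD F3 85 82 BD F0 9F 94 A1 C5 AE F1 B2 96 9D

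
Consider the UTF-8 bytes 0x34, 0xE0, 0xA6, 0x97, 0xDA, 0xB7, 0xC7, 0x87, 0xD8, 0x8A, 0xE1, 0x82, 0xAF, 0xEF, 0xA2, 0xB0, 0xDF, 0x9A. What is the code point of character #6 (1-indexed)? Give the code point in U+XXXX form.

Offset 0: leading byte 0x34 = 00110100 → 1-byte char #1 = 34.
Offset 1: leading byte 0xE0 = 11100000 → 3-byte char #2 = E0 A6 97.
Offset 4: leading byte 0xDA = 11011010 → 2-byte char #3 = DA B7.
Offset 6: leading byte 0xC7 = 11000111 → 2-byte char #4 = C7 87.
Offset 8: leading byte 0xD8 = 11011000 → 2-byte char #5 = D8 8A.
Offset 10: leading byte 0xE1 = 11100001 → 3-byte char #6 = E1 82 AF.
Leading byte 0xE1 = 11100001 matches 1110xxxx → 3-byte sequence.
Byte 1: 0xE1 = 11100001, payload 0001 (4 bits).
Byte 2: 0x82 = 10000010 (10xxxxxx ✓), payload 000010.
Byte 3: 0xAF = 10101111 (10xxxxxx ✓), payload 101111.
Concatenate: 0001000010101111 = 0x10AF (16 bits → U+10AF).

U+10AF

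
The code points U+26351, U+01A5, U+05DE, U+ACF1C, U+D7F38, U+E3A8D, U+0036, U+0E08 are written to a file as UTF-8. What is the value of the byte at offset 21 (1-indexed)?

1-indexed offset 21 is 0-indexed offset 20.
U+26351 → 4-byte form F0 A6 8D 91 at offsets 0–3.
U+01A5 → 2-byte form C6 A5 at offsets 4–5.
U+05DE → 2-byte form D7 9E at offsets 6–7.
U+ACF1C → 4-byte form F2 AC BC 9C at offsets 8–11.
U+D7F38 → 4-byte form F3 97 BC B8 at offsets 12–15.
U+E3A8D → 4-byte form F3 A3 AA 8D at offsets 16–19.
U+0036 → 1-byte form 36 at offsets 20–20.
Offset 20 falls in char 7's range; it's byte 1 of 36 = 0x36.

0x36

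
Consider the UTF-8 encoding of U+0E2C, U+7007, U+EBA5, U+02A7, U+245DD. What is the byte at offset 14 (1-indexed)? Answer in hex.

0x97

1-indexed offset 14 is 0-indexed offset 13.
U+0E2C → 3-byte form E0 B8 AC at offsets 0–2.
U+7007 → 3-byte form E7 80 87 at offsets 3–5.
U+EBA5 → 3-byte form EE AE A5 at offsets 6–8.
U+02A7 → 2-byte form CA A7 at offsets 9–10.
U+245DD → 4-byte form F0 A4 97 9D at offsets 11–14.
Offset 13 falls in char 5's range; it's byte 3 of F0 A4 97 9D = 0x97.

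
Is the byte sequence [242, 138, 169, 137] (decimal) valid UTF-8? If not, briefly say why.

valid

Leading byte 0xF2 = 11110010 → 4-byte form.
Continuation bytes 0x8A=10001010, 0xA9=10101001, 0x89=10001001 all match 10xxxxxx.
Decoded value 0x8AA49 is ≥ 0x10000 (shortest form) and not a surrogate.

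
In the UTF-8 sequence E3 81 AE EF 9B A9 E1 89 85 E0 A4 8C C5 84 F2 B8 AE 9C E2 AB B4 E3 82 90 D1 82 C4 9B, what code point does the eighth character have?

U+3090

Offset 0: leading byte 0xE3 = 11100011 → 3-byte char #1 = E3 81 AE.
Offset 3: leading byte 0xEF = 11101111 → 3-byte char #2 = EF 9B A9.
Offset 6: leading byte 0xE1 = 11100001 → 3-byte char #3 = E1 89 85.
Offset 9: leading byte 0xE0 = 11100000 → 3-byte char #4 = E0 A4 8C.
Offset 12: leading byte 0xC5 = 11000101 → 2-byte char #5 = C5 84.
Offset 14: leading byte 0xF2 = 11110010 → 4-byte char #6 = F2 B8 AE 9C.
Offset 18: leading byte 0xE2 = 11100010 → 3-byte char #7 = E2 AB B4.
Offset 21: leading byte 0xE3 = 11100011 → 3-byte char #8 = E3 82 90.
Leading byte 0xE3 = 11100011 matches 1110xxxx → 3-byte sequence.
Byte 1: 0xE3 = 11100011, payload 0011 (4 bits).
Byte 2: 0x82 = 10000010 (10xxxxxx ✓), payload 000010.
Byte 3: 0x90 = 10010000 (10xxxxxx ✓), payload 010000.
Concatenate: 0011000010010000 = 0x3090 (16 bits → U+3090).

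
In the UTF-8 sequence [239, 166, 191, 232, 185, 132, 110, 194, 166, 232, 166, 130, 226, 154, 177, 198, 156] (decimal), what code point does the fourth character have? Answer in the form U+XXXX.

U+00A6

Offset 0: leading byte 0xEF = 11101111 → 3-byte char #1 = EF A6 BF.
Offset 3: leading byte 0xE8 = 11101000 → 3-byte char #2 = E8 B9 84.
Offset 6: leading byte 0x6E = 01101110 → 1-byte char #3 = 6E.
Offset 7: leading byte 0xC2 = 11000010 → 2-byte char #4 = C2 A6.
Leading byte 0xC2 = 11000010 matches 110xxxxx → 2-byte sequence.
Byte 1: 0xC2 = 11000010, payload 00010 (5 bits).
Byte 2: 0xA6 = 10100110 (10xxxxxx ✓), payload 100110.
Concatenate: 00010100110 = 0xA6 (11 bits → U+00A6).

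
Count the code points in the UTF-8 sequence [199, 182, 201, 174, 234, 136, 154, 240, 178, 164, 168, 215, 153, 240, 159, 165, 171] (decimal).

6

Byte at offset 0: 0xC7 = 11000111 → 2-byte char (#1). Advance 2.
Byte at offset 2: 0xC9 = 11001001 → 2-byte char (#2). Advance 2.
Byte at offset 4: 0xEA = 11101010 → 3-byte char (#3). Advance 3.
Byte at offset 7: 0xF0 = 11110000 → 4-byte char (#4). Advance 4.
Byte at offset 11: 0xD7 = 11010111 → 2-byte char (#5). Advance 2.
Byte at offset 13: 0xF0 = 11110000 → 4-byte char (#6). Advance 4.
Reached end at offset 17 after 6 code points.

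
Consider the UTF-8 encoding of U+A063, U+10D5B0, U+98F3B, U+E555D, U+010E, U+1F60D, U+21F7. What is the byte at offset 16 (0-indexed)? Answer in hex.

0x8E

U+A063 → 3-byte form EA 81 A3 at offsets 0–2.
U+10D5B0 → 4-byte form F4 8D 96 B0 at offsets 3–6.
U+98F3B → 4-byte form F2 98 BC BB at offsets 7–10.
U+E555D → 4-byte form F3 A5 95 9D at offsets 11–14.
U+010E → 2-byte form C4 8E at offsets 15–16.
Offset 16 falls in char 5's range; it's byte 2 of C4 8E = 0x8E.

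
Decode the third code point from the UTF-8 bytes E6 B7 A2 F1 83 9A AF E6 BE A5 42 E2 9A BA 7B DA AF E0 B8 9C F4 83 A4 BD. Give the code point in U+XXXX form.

U+6FA5

Offset 0: leading byte 0xE6 = 11100110 → 3-byte char #1 = E6 B7 A2.
Offset 3: leading byte 0xF1 = 11110001 → 4-byte char #2 = F1 83 9A AF.
Offset 7: leading byte 0xE6 = 11100110 → 3-byte char #3 = E6 BE A5.
Leading byte 0xE6 = 11100110 matches 1110xxxx → 3-byte sequence.
Byte 1: 0xE6 = 11100110, payload 0110 (4 bits).
Byte 2: 0xBE = 10111110 (10xxxxxx ✓), payload 111110.
Byte 3: 0xA5 = 10100101 (10xxxxxx ✓), payload 100101.
Concatenate: 0110111110100101 = 0x6FA5 (16 bits → U+6FA5).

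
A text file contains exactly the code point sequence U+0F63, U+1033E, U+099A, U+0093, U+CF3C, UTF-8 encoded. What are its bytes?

U+0F63: 3-byte form → E0 BD A3.
U+1033E: 4-byte form → F0 90 8C BE.
U+099A: 3-byte form → E0 A6 9A.
U+0093: 2-byte form → C2 93.
U+CF3C: 3-byte form → EC BC BC.
Concatenated (15 bytes): E0 BD A3 F0 90 8C BE E0 A6 9A C2 93 EC BC BC.

E0 BD A3 F0 90 8C BE E0 A6 9A C2 93 EC BC BC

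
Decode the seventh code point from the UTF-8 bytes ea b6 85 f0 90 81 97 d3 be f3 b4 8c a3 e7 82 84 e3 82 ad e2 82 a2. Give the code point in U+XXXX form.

U+20A2

Offset 0: leading byte 0xEA = 11101010 → 3-byte char #1 = EA B6 85.
Offset 3: leading byte 0xF0 = 11110000 → 4-byte char #2 = F0 90 81 97.
Offset 7: leading byte 0xD3 = 11010011 → 2-byte char #3 = D3 BE.
Offset 9: leading byte 0xF3 = 11110011 → 4-byte char #4 = F3 B4 8C A3.
Offset 13: leading byte 0xE7 = 11100111 → 3-byte char #5 = E7 82 84.
Offset 16: leading byte 0xE3 = 11100011 → 3-byte char #6 = E3 82 AD.
Offset 19: leading byte 0xE2 = 11100010 → 3-byte char #7 = E2 82 A2.
Leading byte 0xE2 = 11100010 matches 1110xxxx → 3-byte sequence.
Byte 1: 0xE2 = 11100010, payload 0010 (4 bits).
Byte 2: 0x82 = 10000010 (10xxxxxx ✓), payload 000010.
Byte 3: 0xA2 = 10100010 (10xxxxxx ✓), payload 100010.
Concatenate: 0010000010100010 = 0x20A2 (16 bits → U+20A2).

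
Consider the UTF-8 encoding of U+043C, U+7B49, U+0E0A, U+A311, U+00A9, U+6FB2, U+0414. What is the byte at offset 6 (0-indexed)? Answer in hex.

U+043C → 2-byte form D0 BC at offsets 0–1.
U+7B49 → 3-byte form E7 AD 89 at offsets 2–4.
U+0E0A → 3-byte form E0 B8 8A at offsets 5–7.
Offset 6 falls in char 3's range; it's byte 2 of E0 B8 8A = 0xB8.

0xB8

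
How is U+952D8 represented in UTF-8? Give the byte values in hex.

U+952D8 = 0x952D8 = 611032 decimal. In range U+10000–U+10FFFF → 4-byte form: 11110xxx 10xxxxxx 10xxxxxx 10xxxxxx.
Binary (21 bits): 010010101001011011000.
Split 3+6+6+6: 010 | 010101 | 001011 | 011000.
Byte 1: 11110010 = 0xF2.
Byte 2: 10010101 = 0x95.
Byte 3: 10001011 = 0x8B.
Byte 4: 10011000 = 0x98.

F2 95 8B 98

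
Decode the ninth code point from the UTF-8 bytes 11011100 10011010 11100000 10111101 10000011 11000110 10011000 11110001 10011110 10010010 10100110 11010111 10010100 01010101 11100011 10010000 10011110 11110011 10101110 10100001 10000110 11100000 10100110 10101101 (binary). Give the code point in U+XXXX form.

U+09AD

Offset 0: leading byte 0xDC = 11011100 → 2-byte char #1 = DC 9A.
Offset 2: leading byte 0xE0 = 11100000 → 3-byte char #2 = E0 BD 83.
Offset 5: leading byte 0xC6 = 11000110 → 2-byte char #3 = C6 98.
Offset 7: leading byte 0xF1 = 11110001 → 4-byte char #4 = F1 9E 92 A6.
Offset 11: leading byte 0xD7 = 11010111 → 2-byte char #5 = D7 94.
Offset 13: leading byte 0x55 = 01010101 → 1-byte char #6 = 55.
Offset 14: leading byte 0xE3 = 11100011 → 3-byte char #7 = E3 90 9E.
Offset 17: leading byte 0xF3 = 11110011 → 4-byte char #8 = F3 AE A1 86.
Offset 21: leading byte 0xE0 = 11100000 → 3-byte char #9 = E0 A6 AD.
Leading byte 0xE0 = 11100000 matches 1110xxxx → 3-byte sequence.
Byte 1: 0xE0 = 11100000, payload 0000 (4 bits).
Byte 2: 0xA6 = 10100110 (10xxxxxx ✓), payload 100110.
Byte 3: 0xAD = 10101101 (10xxxxxx ✓), payload 101101.
Concatenate: 0000100110101101 = 0x9AD (16 bits → U+09AD).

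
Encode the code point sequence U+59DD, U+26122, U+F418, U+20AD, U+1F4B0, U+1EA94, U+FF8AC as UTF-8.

E5 A7 9D F0 A6 84 A2 EF 90 98 E2 82 AD F0 9F 92 B0 F0 9E AA 94 F3 BF A2 AC

U+59DD: 3-byte form → E5 A7 9D.
U+26122: 4-byte form → F0 A6 84 A2.
U+F418: 3-byte form → EF 90 98.
U+20AD: 3-byte form → E2 82 AD.
U+1F4B0: 4-byte form → F0 9F 92 B0.
U+1EA94: 4-byte form → F0 9E AA 94.
U+FF8AC: 4-byte form → F3 BF A2 AC.
Concatenated (25 bytes): E5 A7 9D F0 A6 84 A2 EF 90 98 E2 82 AD F0 9F 92 B0 F0 9E AA 94 F3 BF A2 AC.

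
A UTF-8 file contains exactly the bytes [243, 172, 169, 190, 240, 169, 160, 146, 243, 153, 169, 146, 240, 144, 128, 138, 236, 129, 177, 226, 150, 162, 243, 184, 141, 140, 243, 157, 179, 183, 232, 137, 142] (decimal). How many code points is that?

Byte at offset 0: 0xF3 = 11110011 → 4-byte char (#1). Advance 4.
Byte at offset 4: 0xF0 = 11110000 → 4-byte char (#2). Advance 4.
Byte at offset 8: 0xF3 = 11110011 → 4-byte char (#3). Advance 4.
Byte at offset 12: 0xF0 = 11110000 → 4-byte char (#4). Advance 4.
Byte at offset 16: 0xEC = 11101100 → 3-byte char (#5). Advance 3.
Byte at offset 19: 0xE2 = 11100010 → 3-byte char (#6). Advance 3.
Byte at offset 22: 0xF3 = 11110011 → 4-byte char (#7). Advance 4.
Byte at offset 26: 0xF3 = 11110011 → 4-byte char (#8). Advance 4.
Byte at offset 30: 0xE8 = 11101000 → 3-byte char (#9). Advance 3.
Reached end at offset 33 after 9 code points.

9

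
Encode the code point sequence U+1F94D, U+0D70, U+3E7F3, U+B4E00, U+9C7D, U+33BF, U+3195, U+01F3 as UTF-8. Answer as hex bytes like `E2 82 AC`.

U+1F94D: 4-byte form → F0 9F A5 8D.
U+0D70: 3-byte form → E0 B5 B0.
U+3E7F3: 4-byte form → F0 BE 9F B3.
U+B4E00: 4-byte form → F2 B4 B8 80.
U+9C7D: 3-byte form → E9 B1 BD.
U+33BF: 3-byte form → E3 8E BF.
U+3195: 3-byte form → E3 86 95.
U+01F3: 2-byte form → C7 B3.
Concatenated (26 bytes): F0 9F A5 8D E0 B5 B0 F0 BE 9F B3 F2 B4 B8 80 E9 B1 BD E3 8E BF E3 86 95 C7 B3.

F0 9F A5 8D E0 B5 B0 F0 BE 9F B3 F2 B4 B8 80 E9 B1 BD E3 8E BF E3 86 95 C7 B3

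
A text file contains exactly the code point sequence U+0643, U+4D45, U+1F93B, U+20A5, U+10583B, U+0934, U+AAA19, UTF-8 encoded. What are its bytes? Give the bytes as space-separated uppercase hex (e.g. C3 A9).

D9 83 E4 B5 85 F0 9F A4 BB E2 82 A5 F4 85 A0 BB E0 A4 B4 F2 AA A8 99

U+0643: 2-byte form → D9 83.
U+4D45: 3-byte form → E4 B5 85.
U+1F93B: 4-byte form → F0 9F A4 BB.
U+20A5: 3-byte form → E2 82 A5.
U+10583B: 4-byte form → F4 85 A0 BB.
U+0934: 3-byte form → E0 A4 B4.
U+AAA19: 4-byte form → F2 AA A8 99.
Concatenated (23 bytes): D9 83 E4 B5 85 F0 9F A4 BB E2 82 A5 F4 85 A0 BB E0 A4 B4 F2 AA A8 99.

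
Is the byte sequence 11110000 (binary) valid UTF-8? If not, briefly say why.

invalid (sequence truncated)

Leading byte 0xF0 = 11110000 → 4-byte form, but only 1 byte is present.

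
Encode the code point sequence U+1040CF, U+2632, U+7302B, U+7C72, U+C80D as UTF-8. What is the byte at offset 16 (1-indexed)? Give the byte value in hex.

1-indexed offset 16 is 0-indexed offset 15.
U+1040CF → 4-byte form F4 84 83 8F at offsets 0–3.
U+2632 → 3-byte form E2 98 B2 at offsets 4–6.
U+7302B → 4-byte form F1 B3 80 AB at offsets 7–10.
U+7C72 → 3-byte form E7 B1 B2 at offsets 11–13.
U+C80D → 3-byte form EC A0 8D at offsets 14–16.
Offset 15 falls in char 5's range; it's byte 2 of EC A0 8D = 0xA0.

0xA0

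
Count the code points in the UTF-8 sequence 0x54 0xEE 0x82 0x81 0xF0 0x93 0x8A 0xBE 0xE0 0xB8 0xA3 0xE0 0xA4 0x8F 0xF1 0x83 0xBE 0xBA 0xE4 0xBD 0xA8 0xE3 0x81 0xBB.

Byte at offset 0: 0x54 = 01010100 → 1-byte char (#1). Advance 1.
Byte at offset 1: 0xEE = 11101110 → 3-byte char (#2). Advance 3.
Byte at offset 4: 0xF0 = 11110000 → 4-byte char (#3). Advance 4.
Byte at offset 8: 0xE0 = 11100000 → 3-byte char (#4). Advance 3.
Byte at offset 11: 0xE0 = 11100000 → 3-byte char (#5). Advance 3.
Byte at offset 14: 0xF1 = 11110001 → 4-byte char (#6). Advance 4.
Byte at offset 18: 0xE4 = 11100100 → 3-byte char (#7). Advance 3.
Byte at offset 21: 0xE3 = 11100011 → 3-byte char (#8). Advance 3.
Reached end at offset 24 after 8 code points.

8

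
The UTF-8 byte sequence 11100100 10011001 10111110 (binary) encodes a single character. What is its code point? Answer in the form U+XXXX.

U+467E

Leading byte 0xE4 = 11100100 matches 1110xxxx → 3-byte sequence.
Byte 1: 0xE4 = 11100100, payload 0100 (4 bits).
Byte 2: 0x99 = 10011001 (10xxxxxx ✓), payload 011001.
Byte 3: 0xBE = 10111110 (10xxxxxx ✓), payload 111110.
Concatenate: 0100011001111110 = 0x467E (16 bits → U+467E).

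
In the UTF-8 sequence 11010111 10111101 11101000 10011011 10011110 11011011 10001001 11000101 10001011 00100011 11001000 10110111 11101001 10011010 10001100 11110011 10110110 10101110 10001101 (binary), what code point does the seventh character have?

U+968C

Offset 0: leading byte 0xD7 = 11010111 → 2-byte char #1 = D7 BD.
Offset 2: leading byte 0xE8 = 11101000 → 3-byte char #2 = E8 9B 9E.
Offset 5: leading byte 0xDB = 11011011 → 2-byte char #3 = DB 89.
Offset 7: leading byte 0xC5 = 11000101 → 2-byte char #4 = C5 8B.
Offset 9: leading byte 0x23 = 00100011 → 1-byte char #5 = 23.
Offset 10: leading byte 0xC8 = 11001000 → 2-byte char #6 = C8 B7.
Offset 12: leading byte 0xE9 = 11101001 → 3-byte char #7 = E9 9A 8C.
Leading byte 0xE9 = 11101001 matches 1110xxxx → 3-byte sequence.
Byte 1: 0xE9 = 11101001, payload 1001 (4 bits).
Byte 2: 0x9A = 10011010 (10xxxxxx ✓), payload 011010.
Byte 3: 0x8C = 10001100 (10xxxxxx ✓), payload 001100.
Concatenate: 1001011010001100 = 0x968C (16 bits → U+968C).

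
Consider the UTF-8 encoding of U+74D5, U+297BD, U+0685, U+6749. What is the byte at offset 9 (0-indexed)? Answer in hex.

U+74D5 → 3-byte form E7 93 95 at offsets 0–2.
U+297BD → 4-byte form F0 A9 9E BD at offsets 3–6.
U+0685 → 2-byte form DA 85 at offsets 7–8.
U+6749 → 3-byte form E6 9D 89 at offsets 9–11.
Offset 9 falls in char 4's range; it's byte 1 of E6 9D 89 = 0xE6.

0xE6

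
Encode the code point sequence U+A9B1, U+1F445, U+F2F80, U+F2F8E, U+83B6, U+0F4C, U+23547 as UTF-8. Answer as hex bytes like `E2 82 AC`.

EA A6 B1 F0 9F 91 85 F3 B2 BE 80 F3 B2 BE 8E E8 8E B6 E0 BD 8C F0 A3 95 87

U+A9B1: 3-byte form → EA A6 B1.
U+1F445: 4-byte form → F0 9F 91 85.
U+F2F80: 4-byte form → F3 B2 BE 80.
U+F2F8E: 4-byte form → F3 B2 BE 8E.
U+83B6: 3-byte form → E8 8E B6.
U+0F4C: 3-byte form → E0 BD 8C.
U+23547: 4-byte form → F0 A3 95 87.
Concatenated (25 bytes): EA A6 B1 F0 9F 91 85 F3 B2 BE 80 F3 B2 BE 8E E8 8E B6 E0 BD 8C F0 A3 95 87.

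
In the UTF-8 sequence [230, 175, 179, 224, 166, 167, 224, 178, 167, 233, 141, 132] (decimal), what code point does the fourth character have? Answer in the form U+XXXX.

Offset 0: leading byte 0xE6 = 11100110 → 3-byte char #1 = E6 AF B3.
Offset 3: leading byte 0xE0 = 11100000 → 3-byte char #2 = E0 A6 A7.
Offset 6: leading byte 0xE0 = 11100000 → 3-byte char #3 = E0 B2 A7.
Offset 9: leading byte 0xE9 = 11101001 → 3-byte char #4 = E9 8D 84.
Leading byte 0xE9 = 11101001 matches 1110xxxx → 3-byte sequence.
Byte 1: 0xE9 = 11101001, payload 1001 (4 bits).
Byte 2: 0x8D = 10001101 (10xxxxxx ✓), payload 001101.
Byte 3: 0x84 = 10000100 (10xxxxxx ✓), payload 000100.
Concatenate: 1001001101000100 = 0x9344 (16 bits → U+9344).

U+9344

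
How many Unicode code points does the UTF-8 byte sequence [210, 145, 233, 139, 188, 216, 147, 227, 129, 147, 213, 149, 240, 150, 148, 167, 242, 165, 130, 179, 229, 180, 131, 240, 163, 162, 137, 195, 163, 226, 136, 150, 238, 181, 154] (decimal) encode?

Byte at offset 0: 0xD2 = 11010010 → 2-byte char (#1). Advance 2.
Byte at offset 2: 0xE9 = 11101001 → 3-byte char (#2). Advance 3.
Byte at offset 5: 0xD8 = 11011000 → 2-byte char (#3). Advance 2.
Byte at offset 7: 0xE3 = 11100011 → 3-byte char (#4). Advance 3.
Byte at offset 10: 0xD5 = 11010101 → 2-byte char (#5). Advance 2.
Byte at offset 12: 0xF0 = 11110000 → 4-byte char (#6). Advance 4.
Byte at offset 16: 0xF2 = 11110010 → 4-byte char (#7). Advance 4.
Byte at offset 20: 0xE5 = 11100101 → 3-byte char (#8). Advance 3.
Byte at offset 23: 0xF0 = 11110000 → 4-byte char (#9). Advance 4.
Byte at offset 27: 0xC3 = 11000011 → 2-byte char (#10). Advance 2.
Byte at offset 29: 0xE2 = 11100010 → 3-byte char (#11). Advance 3.
Byte at offset 32: 0xEE = 11101110 → 3-byte char (#12). Advance 3.
Reached end at offset 35 after 12 code points.

12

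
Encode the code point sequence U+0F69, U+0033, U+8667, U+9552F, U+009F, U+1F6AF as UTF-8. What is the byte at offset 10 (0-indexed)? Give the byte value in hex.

U+0F69 → 3-byte form E0 BD A9 at offsets 0–2.
U+0033 → 1-byte form 33 at offsets 3–3.
U+8667 → 3-byte form E8 99 A7 at offsets 4–6.
U+9552F → 4-byte form F2 95 94 AF at offsets 7–10.
Offset 10 falls in char 4's range; it's byte 4 of F2 95 94 AF = 0xAF.

0xAF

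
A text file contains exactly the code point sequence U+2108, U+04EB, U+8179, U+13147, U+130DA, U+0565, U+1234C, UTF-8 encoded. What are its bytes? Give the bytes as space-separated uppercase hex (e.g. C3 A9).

E2 84 88 D3 AB E8 85 B9 F0 93 85 87 F0 93 83 9A D5 A5 F0 92 8D 8C

U+2108: 3-byte form → E2 84 88.
U+04EB: 2-byte form → D3 AB.
U+8179: 3-byte form → E8 85 B9.
U+13147: 4-byte form → F0 93 85 87.
U+130DA: 4-byte form → F0 93 83 9A.
U+0565: 2-byte form → D5 A5.
U+1234C: 4-byte form → F0 92 8D 8C.
Concatenated (22 bytes): E2 84 88 D3 AB E8 85 B9 F0 93 85 87 F0 93 83 9A D5 A5 F0 92 8D 8C.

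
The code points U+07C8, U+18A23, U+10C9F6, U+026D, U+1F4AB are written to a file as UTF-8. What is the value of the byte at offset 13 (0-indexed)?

U+07C8 → 2-byte form DF 88 at offsets 0–1.
U+18A23 → 4-byte form F0 98 A8 A3 at offsets 2–5.
U+10C9F6 → 4-byte form F4 8C A7 B6 at offsets 6–9.
U+026D → 2-byte form C9 AD at offsets 10–11.
U+1F4AB → 4-byte form F0 9F 92 AB at offsets 12–15.
Offset 13 falls in char 5's range; it's byte 2 of F0 9F 92 AB = 0x9F.

0x9F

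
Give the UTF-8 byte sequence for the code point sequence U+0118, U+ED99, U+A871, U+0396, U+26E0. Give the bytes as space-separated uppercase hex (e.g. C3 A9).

C4 98 EE B6 99 EA A1 B1 CE 96 E2 9B A0

U+0118: 2-byte form → C4 98.
U+ED99: 3-byte form → EE B6 99.
U+A871: 3-byte form → EA A1 B1.
U+0396: 2-byte form → CE 96.
U+26E0: 3-byte form → E2 9B A0.
Concatenated (13 bytes): C4 98 EE B6 99 EA A1 B1 CE 96 E2 9B A0.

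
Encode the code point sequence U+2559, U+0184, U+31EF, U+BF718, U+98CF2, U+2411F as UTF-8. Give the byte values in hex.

U+2559: 3-byte form → E2 95 99.
U+0184: 2-byte form → C6 84.
U+31EF: 3-byte form → E3 87 AF.
U+BF718: 4-byte form → F2 BF 9C 98.
U+98CF2: 4-byte form → F2 98 B3 B2.
U+2411F: 4-byte form → F0 A4 84 9F.
Concatenated (20 bytes): E2 95 99 C6 84 E3 87 AF F2 BF 9C 98 F2 98 B3 B2 F0 A4 84 9F.

E2 95 99 C6 84 E3 87 AF F2 BF 9C 98 F2 98 B3 B2 F0 A4 84 9F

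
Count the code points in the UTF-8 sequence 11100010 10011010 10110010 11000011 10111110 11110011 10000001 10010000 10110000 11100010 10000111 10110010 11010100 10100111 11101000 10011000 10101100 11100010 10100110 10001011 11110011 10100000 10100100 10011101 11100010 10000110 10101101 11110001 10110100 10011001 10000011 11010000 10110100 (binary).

11

Byte at offset 0: 0xE2 = 11100010 → 3-byte char (#1). Advance 3.
Byte at offset 3: 0xC3 = 11000011 → 2-byte char (#2). Advance 2.
Byte at offset 5: 0xF3 = 11110011 → 4-byte char (#3). Advance 4.
Byte at offset 9: 0xE2 = 11100010 → 3-byte char (#4). Advance 3.
Byte at offset 12: 0xD4 = 11010100 → 2-byte char (#5). Advance 2.
Byte at offset 14: 0xE8 = 11101000 → 3-byte char (#6). Advance 3.
Byte at offset 17: 0xE2 = 11100010 → 3-byte char (#7). Advance 3.
Byte at offset 20: 0xF3 = 11110011 → 4-byte char (#8). Advance 4.
Byte at offset 24: 0xE2 = 11100010 → 3-byte char (#9). Advance 3.
Byte at offset 27: 0xF1 = 11110001 → 4-byte char (#10). Advance 4.
Byte at offset 31: 0xD0 = 11010000 → 2-byte char (#11). Advance 2.
Reached end at offset 33 after 11 code points.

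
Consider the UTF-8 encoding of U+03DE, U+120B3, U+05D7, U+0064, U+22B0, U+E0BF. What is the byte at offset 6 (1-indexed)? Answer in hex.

0xB3

1-indexed offset 6 is 0-indexed offset 5.
U+03DE → 2-byte form CF 9E at offsets 0–1.
U+120B3 → 4-byte form F0 92 82 B3 at offsets 2–5.
Offset 5 falls in char 2's range; it's byte 4 of F0 92 82 B3 = 0xB3.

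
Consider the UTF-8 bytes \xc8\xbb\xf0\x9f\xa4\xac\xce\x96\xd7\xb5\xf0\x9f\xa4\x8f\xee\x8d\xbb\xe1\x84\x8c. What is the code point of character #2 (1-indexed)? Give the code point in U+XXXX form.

Offset 0: leading byte 0xC8 = 11001000 → 2-byte char #1 = C8 BB.
Offset 2: leading byte 0xF0 = 11110000 → 4-byte char #2 = F0 9F A4 AC.
Leading byte 0xF0 = 11110000 matches 11110xxx → 4-byte sequence.
Byte 1: 0xF0 = 11110000, payload 000 (3 bits).
Byte 2: 0x9F = 10011111 (10xxxxxx ✓), payload 011111.
Byte 3: 0xA4 = 10100100 (10xxxxxx ✓), payload 100100.
Byte 4: 0xAC = 10101100 (10xxxxxx ✓), payload 101100.
Concatenate: 000011111100100101100 = 0x1F92C (21 bits → U+1F92C).

U+1F92C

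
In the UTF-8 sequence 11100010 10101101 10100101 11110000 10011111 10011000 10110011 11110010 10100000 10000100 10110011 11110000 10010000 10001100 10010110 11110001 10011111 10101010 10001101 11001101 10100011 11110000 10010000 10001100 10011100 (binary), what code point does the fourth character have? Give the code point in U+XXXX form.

Offset 0: leading byte 0xE2 = 11100010 → 3-byte char #1 = E2 AD A5.
Offset 3: leading byte 0xF0 = 11110000 → 4-byte char #2 = F0 9F 98 B3.
Offset 7: leading byte 0xF2 = 11110010 → 4-byte char #3 = F2 A0 84 B3.
Offset 11: leading byte 0xF0 = 11110000 → 4-byte char #4 = F0 90 8C 96.
Leading byte 0xF0 = 11110000 matches 11110xxx → 4-byte sequence.
Byte 1: 0xF0 = 11110000, payload 000 (3 bits).
Byte 2: 0x90 = 10010000 (10xxxxxx ✓), payload 010000.
Byte 3: 0x8C = 10001100 (10xxxxxx ✓), payload 001100.
Byte 4: 0x96 = 10010110 (10xxxxxx ✓), payload 010110.
Concatenate: 000010000001100010110 = 0x10316 (21 bits → U+10316).

U+10316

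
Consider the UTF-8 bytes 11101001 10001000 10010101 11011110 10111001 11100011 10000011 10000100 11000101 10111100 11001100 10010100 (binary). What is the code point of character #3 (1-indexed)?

Offset 0: leading byte 0xE9 = 11101001 → 3-byte char #1 = E9 88 95.
Offset 3: leading byte 0xDE = 11011110 → 2-byte char #2 = DE B9.
Offset 5: leading byte 0xE3 = 11100011 → 3-byte char #3 = E3 83 84.
Leading byte 0xE3 = 11100011 matches 1110xxxx → 3-byte sequence.
Byte 1: 0xE3 = 11100011, payload 0011 (4 bits).
Byte 2: 0x83 = 10000011 (10xxxxxx ✓), payload 000011.
Byte 3: 0x84 = 10000100 (10xxxxxx ✓), payload 000100.
Concatenate: 0011000011000100 = 0x30C4 (16 bits → U+30C4).

U+30C4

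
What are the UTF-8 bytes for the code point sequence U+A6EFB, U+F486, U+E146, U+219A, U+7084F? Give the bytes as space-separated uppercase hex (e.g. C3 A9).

F2 A6 BB BB EF 92 86 EE 85 86 E2 86 9A F1 B0 A1 8F

U+A6EFB: 4-byte form → F2 A6 BB BB.
U+F486: 3-byte form → EF 92 86.
U+E146: 3-byte form → EE 85 86.
U+219A: 3-byte form → E2 86 9A.
U+7084F: 4-byte form → F1 B0 A1 8F.
Concatenated (17 bytes): F2 A6 BB BB EF 92 86 EE 85 86 E2 86 9A F1 B0 A1 8F.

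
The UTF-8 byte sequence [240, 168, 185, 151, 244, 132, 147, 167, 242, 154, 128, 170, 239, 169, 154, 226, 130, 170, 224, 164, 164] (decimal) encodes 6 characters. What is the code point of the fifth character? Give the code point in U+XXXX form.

U+20AA

Offset 0: leading byte 0xF0 = 11110000 → 4-byte char #1 = F0 A8 B9 97.
Offset 4: leading byte 0xF4 = 11110100 → 4-byte char #2 = F4 84 93 A7.
Offset 8: leading byte 0xF2 = 11110010 → 4-byte char #3 = F2 9A 80 AA.
Offset 12: leading byte 0xEF = 11101111 → 3-byte char #4 = EF A9 9A.
Offset 15: leading byte 0xE2 = 11100010 → 3-byte char #5 = E2 82 AA.
Leading byte 0xE2 = 11100010 matches 1110xxxx → 3-byte sequence.
Byte 1: 0xE2 = 11100010, payload 0010 (4 bits).
Byte 2: 0x82 = 10000010 (10xxxxxx ✓), payload 000010.
Byte 3: 0xAA = 10101010 (10xxxxxx ✓), payload 101010.
Concatenate: 0010000010101010 = 0x20AA (16 bits → U+20AA).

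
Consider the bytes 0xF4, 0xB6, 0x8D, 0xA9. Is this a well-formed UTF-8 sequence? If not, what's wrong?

invalid (encodes a value above U+10FFFF)

Leading byte 0xF4 = 11110100 → 4-byte form.
Payload = 0x136369, which exceeds U+10FFFF, the maximum Unicode code point. (Leading bytes F5–FF, or F4 followed by ≥ 0x90, are invalid.)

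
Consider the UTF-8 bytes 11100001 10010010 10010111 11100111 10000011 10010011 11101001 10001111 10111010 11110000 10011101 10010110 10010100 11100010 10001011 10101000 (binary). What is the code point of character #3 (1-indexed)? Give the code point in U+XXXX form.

U+93FA

Offset 0: leading byte 0xE1 = 11100001 → 3-byte char #1 = E1 92 97.
Offset 3: leading byte 0xE7 = 11100111 → 3-byte char #2 = E7 83 93.
Offset 6: leading byte 0xE9 = 11101001 → 3-byte char #3 = E9 8F BA.
Leading byte 0xE9 = 11101001 matches 1110xxxx → 3-byte sequence.
Byte 1: 0xE9 = 11101001, payload 1001 (4 bits).
Byte 2: 0x8F = 10001111 (10xxxxxx ✓), payload 001111.
Byte 3: 0xBA = 10111010 (10xxxxxx ✓), payload 111010.
Concatenate: 1001001111111010 = 0x93FA (16 bits → U+93FA).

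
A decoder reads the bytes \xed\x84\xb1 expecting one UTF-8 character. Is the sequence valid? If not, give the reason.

Leading byte 0xED = 11101101 → 3-byte form.
Continuation bytes 0x84=10000100, 0xB1=10110001 all match 10xxxxxx.
Decoded value 0xD131 is ≥ 0x800 (shortest form) and not a surrogate.

valid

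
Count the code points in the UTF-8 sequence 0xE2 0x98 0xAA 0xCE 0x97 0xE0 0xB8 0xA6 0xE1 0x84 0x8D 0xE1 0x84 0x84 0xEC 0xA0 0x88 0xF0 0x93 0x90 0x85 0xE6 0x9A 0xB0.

8

Byte at offset 0: 0xE2 = 11100010 → 3-byte char (#1). Advance 3.
Byte at offset 3: 0xCE = 11001110 → 2-byte char (#2). Advance 2.
Byte at offset 5: 0xE0 = 11100000 → 3-byte char (#3). Advance 3.
Byte at offset 8: 0xE1 = 11100001 → 3-byte char (#4). Advance 3.
Byte at offset 11: 0xE1 = 11100001 → 3-byte char (#5). Advance 3.
Byte at offset 14: 0xEC = 11101100 → 3-byte char (#6). Advance 3.
Byte at offset 17: 0xF0 = 11110000 → 4-byte char (#7). Advance 4.
Byte at offset 21: 0xE6 = 11100110 → 3-byte char (#8). Advance 3.
Reached end at offset 24 after 8 code points.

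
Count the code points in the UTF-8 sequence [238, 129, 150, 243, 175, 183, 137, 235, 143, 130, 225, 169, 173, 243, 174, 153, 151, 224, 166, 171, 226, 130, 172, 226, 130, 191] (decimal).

8

Byte at offset 0: 0xEE = 11101110 → 3-byte char (#1). Advance 3.
Byte at offset 3: 0xF3 = 11110011 → 4-byte char (#2). Advance 4.
Byte at offset 7: 0xEB = 11101011 → 3-byte char (#3). Advance 3.
Byte at offset 10: 0xE1 = 11100001 → 3-byte char (#4). Advance 3.
Byte at offset 13: 0xF3 = 11110011 → 4-byte char (#5). Advance 4.
Byte at offset 17: 0xE0 = 11100000 → 3-byte char (#6). Advance 3.
Byte at offset 20: 0xE2 = 11100010 → 3-byte char (#7). Advance 3.
Byte at offset 23: 0xE2 = 11100010 → 3-byte char (#8). Advance 3.
Reached end at offset 26 after 8 code points.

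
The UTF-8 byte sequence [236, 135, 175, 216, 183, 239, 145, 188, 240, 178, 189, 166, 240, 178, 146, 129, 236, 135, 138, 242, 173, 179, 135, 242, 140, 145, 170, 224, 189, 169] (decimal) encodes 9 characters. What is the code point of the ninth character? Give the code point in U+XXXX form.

Offset 0: leading byte 0xEC = 11101100 → 3-byte char #1 = EC 87 AF.
Offset 3: leading byte 0xD8 = 11011000 → 2-byte char #2 = D8 B7.
Offset 5: leading byte 0xEF = 11101111 → 3-byte char #3 = EF 91 BC.
Offset 8: leading byte 0xF0 = 11110000 → 4-byte char #4 = F0 B2 BD A6.
Offset 12: leading byte 0xF0 = 11110000 → 4-byte char #5 = F0 B2 92 81.
Offset 16: leading byte 0xEC = 11101100 → 3-byte char #6 = EC 87 8A.
Offset 19: leading byte 0xF2 = 11110010 → 4-byte char #7 = F2 AD B3 87.
Offset 23: leading byte 0xF2 = 11110010 → 4-byte char #8 = F2 8C 91 AA.
Offset 27: leading byte 0xE0 = 11100000 → 3-byte char #9 = E0 BD A9.
Leading byte 0xE0 = 11100000 matches 1110xxxx → 3-byte sequence.
Byte 1: 0xE0 = 11100000, payload 0000 (4 bits).
Byte 2: 0xBD = 10111101 (10xxxxxx ✓), payload 111101.
Byte 3: 0xA9 = 10101001 (10xxxxxx ✓), payload 101001.
Concatenate: 0000111101101001 = 0xF69 (16 bits → U+0F69).

U+0F69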